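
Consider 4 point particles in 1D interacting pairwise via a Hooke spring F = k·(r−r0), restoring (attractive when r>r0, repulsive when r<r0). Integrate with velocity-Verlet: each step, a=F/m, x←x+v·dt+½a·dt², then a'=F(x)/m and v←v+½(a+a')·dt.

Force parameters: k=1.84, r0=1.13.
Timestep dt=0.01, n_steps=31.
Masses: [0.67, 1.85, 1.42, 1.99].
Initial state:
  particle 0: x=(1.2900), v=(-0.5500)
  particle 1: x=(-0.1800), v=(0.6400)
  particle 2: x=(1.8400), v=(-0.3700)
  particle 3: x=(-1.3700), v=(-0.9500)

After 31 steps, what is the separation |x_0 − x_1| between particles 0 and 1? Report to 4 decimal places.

step 0: x0=(1.2900) x1=(-0.1800) x2=(1.8400) x3=(-1.3700)
step 1: x0=(1.2842) x1=(-0.1735) x2=(1.8361) x3=(-1.3793)
step 2: x0=(1.2777) x1=(-0.1670) x2=(1.8320) x3=(-1.3883)
step 3: x0=(1.2705) x1=(-0.1603) x2=(1.8275) x3=(-1.3970)
step 4: x0=(1.2626) x1=(-0.1535) x2=(1.8227) x3=(-1.4053)
step 5: x0=(1.2542) x1=(-0.1466) x2=(1.8176) x3=(-1.4132)
step 6: x0=(1.2450) x1=(-0.1396) x2=(1.8122) x3=(-1.4208)
step 7: x0=(1.2352) x1=(-0.1326) x2=(1.8065) x3=(-1.4281)
step 8: x0=(1.2248) x1=(-0.1254) x2=(1.8005) x3=(-1.4350)
step 9: x0=(1.2137) x1=(-0.1182) x2=(1.7942) x3=(-1.4415)
step 10: x0=(1.2020) x1=(-0.1108) x2=(1.7876) x3=(-1.4477)
step 11: x0=(1.1897) x1=(-0.1034) x2=(1.7807) x3=(-1.4536)
step 12: x0=(1.1768) x1=(-0.0960) x2=(1.7735) x3=(-1.4590)
step 13: x0=(1.1633) x1=(-0.0885) x2=(1.7660) x3=(-1.4642)
step 14: x0=(1.1492) x1=(-0.0809) x2=(1.7581) x3=(-1.4689)
step 15: x0=(1.1345) x1=(-0.0732) x2=(1.7500) x3=(-1.4734)
step 16: x0=(1.1193) x1=(-0.0655) x2=(1.7416) x3=(-1.4774)
step 17: x0=(1.1035) x1=(-0.0578) x2=(1.7329) x3=(-1.4811)
step 18: x0=(1.0871) x1=(-0.0500) x2=(1.7239) x3=(-1.4845)
step 19: x0=(1.0702) x1=(-0.0422) x2=(1.7147) x3=(-1.4875)
step 20: x0=(1.0528) x1=(-0.0343) x2=(1.7051) x3=(-1.4901)
step 21: x0=(1.0349) x1=(-0.0265) x2=(1.6953) x3=(-1.4924)
step 22: x0=(1.0165) x1=(-0.0186) x2=(1.6851) x3=(-1.4944)
step 23: x0=(0.9976) x1=(-0.0107) x2=(1.6747) x3=(-1.4960)
step 24: x0=(0.9783) x1=(-0.0028) x2=(1.6640) x3=(-1.4972)
step 25: x0=(0.9584) x1=(0.0051) x2=(1.6531) x3=(-1.4981)
step 26: x0=(0.9382) x1=(0.0130) x2=(1.6418) x3=(-1.4987)
step 27: x0=(0.9175) x1=(0.0209) x2=(1.6303) x3=(-1.4989)
step 28: x0=(0.8965) x1=(0.0288) x2=(1.6186) x3=(-1.4988)
step 29: x0=(0.8750) x1=(0.0367) x2=(1.6065) x3=(-1.4983)
step 30: x0=(0.8532) x1=(0.0445) x2=(1.5942) x3=(-1.4975)
step 31: x0=(0.8310) x1=(0.0523) x2=(1.5817) x3=(-1.4964)

0.7787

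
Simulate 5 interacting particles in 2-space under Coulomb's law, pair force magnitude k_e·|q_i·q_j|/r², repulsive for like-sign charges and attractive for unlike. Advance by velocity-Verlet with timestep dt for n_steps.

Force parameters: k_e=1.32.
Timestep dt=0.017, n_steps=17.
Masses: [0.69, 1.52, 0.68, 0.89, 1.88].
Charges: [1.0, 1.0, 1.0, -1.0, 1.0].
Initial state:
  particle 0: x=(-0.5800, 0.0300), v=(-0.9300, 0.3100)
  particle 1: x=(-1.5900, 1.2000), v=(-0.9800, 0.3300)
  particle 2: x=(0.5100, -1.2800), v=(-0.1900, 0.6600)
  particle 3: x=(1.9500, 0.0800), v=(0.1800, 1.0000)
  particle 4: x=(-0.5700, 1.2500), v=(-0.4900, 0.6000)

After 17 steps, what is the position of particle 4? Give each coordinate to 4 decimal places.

step 0: x0=(-0.5800, 0.0300) x1=(-1.5900, 1.2000) x2=(0.5100, -1.2800) x3=(1.9500, 0.0800) x4=(-0.5700, 1.2500)
step 1: x0=(-0.5958, 0.0351) x1=(-1.6068, 1.2057) x2=(0.5069, -1.2689) x3=(1.9529, 0.0970) x4=(-0.5782, 1.2603)
step 2: x0=(-0.6114, 0.0397) x1=(-1.6239, 1.2114) x2=(0.5041, -1.2579) x3=(1.9557, 0.1139) x4=(-0.5862, 1.2707)
step 3: x0=(-0.6269, 0.0440) x1=(-1.6413, 1.2172) x2=(0.5016, -1.2471) x3=(1.9582, 0.1308) x4=(-0.5941, 1.2813)
step 4: x0=(-0.6424, 0.0479) x1=(-1.6591, 1.2231) x2=(0.4994, -1.2364) x3=(1.9604, 0.1476) x4=(-0.6017, 1.2921)
step 5: x0=(-0.6577, 0.0514) x1=(-1.6771, 1.2290) x2=(0.4975, -1.2259) x3=(1.9625, 0.1645) x4=(-0.6091, 1.3030)
step 6: x0=(-0.6730, 0.0545) x1=(-1.6953, 1.2351) x2=(0.4959, -1.2155) x3=(1.9644, 0.1812) x4=(-0.6163, 1.3140)
step 7: x0=(-0.6882, 0.0573) x1=(-1.7139, 1.2412) x2=(0.4945, -1.2053) x3=(1.9660, 0.1979) x4=(-0.6234, 1.3253)
step 8: x0=(-0.7032, 0.0597) x1=(-1.7327, 1.2474) x2=(0.4935, -1.1952) x3=(1.9674, 0.2146) x4=(-0.6302, 1.3366)
step 9: x0=(-0.7183, 0.0617) x1=(-1.7518, 1.2536) x2=(0.4927, -1.1853) x3=(1.9686, 0.2312) x4=(-0.6369, 1.3482)
step 10: x0=(-0.7332, 0.0633) x1=(-1.7712, 1.2600) x2=(0.4922, -1.1755) x3=(1.9696, 0.2478) x4=(-0.6433, 1.3598)
step 11: x0=(-0.7481, 0.0646) x1=(-1.7909, 1.2664) x2=(0.4921, -1.1659) x3=(1.9704, 0.2643) x4=(-0.6496, 1.3717)
step 12: x0=(-0.7629, 0.0655) x1=(-1.8107, 1.2728) x2=(0.4922, -1.1564) x3=(1.9710, 0.2808) x4=(-0.6558, 1.3836)
step 13: x0=(-0.7776, 0.0661) x1=(-1.8309, 1.2794) x2=(0.4926, -1.1470) x3=(1.9713, 0.2972) x4=(-0.6617, 1.3957)
step 14: x0=(-0.7923, 0.0663) x1=(-1.8513, 1.2860) x2=(0.4933, -1.1378) x3=(1.9715, 0.3136) x4=(-0.6675, 1.4080)
step 15: x0=(-0.8069, 0.0662) x1=(-1.8719, 1.2927) x2=(0.4942, -1.1287) x3=(1.9715, 0.3300) x4=(-0.6731, 1.4204)
step 16: x0=(-0.8215, 0.0658) x1=(-1.8927, 1.2994) x2=(0.4955, -1.1198) x3=(1.9713, 0.3462) x4=(-0.6786, 1.4329)
step 17: x0=(-0.8361, 0.0650) x1=(-1.9138, 1.3062) x2=(0.4971, -1.1110) x3=(1.9708, 0.3625) x4=(-0.6839, 1.4456)

(-0.6839, 1.4456)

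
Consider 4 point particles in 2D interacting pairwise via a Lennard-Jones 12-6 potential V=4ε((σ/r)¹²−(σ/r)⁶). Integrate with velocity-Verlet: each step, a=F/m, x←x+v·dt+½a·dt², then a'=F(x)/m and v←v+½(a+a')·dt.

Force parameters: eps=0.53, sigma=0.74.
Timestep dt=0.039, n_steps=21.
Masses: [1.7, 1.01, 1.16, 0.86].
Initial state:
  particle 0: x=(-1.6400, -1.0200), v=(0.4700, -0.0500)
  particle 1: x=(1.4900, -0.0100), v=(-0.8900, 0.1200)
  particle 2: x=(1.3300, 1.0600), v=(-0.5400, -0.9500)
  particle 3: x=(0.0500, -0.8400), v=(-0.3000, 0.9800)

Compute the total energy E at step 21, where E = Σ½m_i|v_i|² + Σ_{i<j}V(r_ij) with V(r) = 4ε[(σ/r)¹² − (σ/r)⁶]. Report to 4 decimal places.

step 0: x0=(-1.6400, -1.0200) x1=(1.4900, -0.0100) x2=(1.3300, 1.0600) x3=(0.0500, -0.8400)
step 1: x0=(-1.6216, -1.0219) x1=(1.4551, -0.0046) x2=(1.3090, 1.0223) x3=(0.0383, -0.8018)
step 2: x0=(-1.6032, -1.0239) x1=(1.4199, 0.0025) x2=(1.2883, 0.9831) x3=(0.0266, -0.7635)
step 3: x0=(-1.5848, -1.0258) x1=(1.3843, 0.0117) x2=(1.2678, 0.9420) x3=(0.0150, -0.7251)
step 4: x0=(-1.5663, -1.0277) x1=(1.3483, 0.0234) x2=(1.2475, 0.8986) x3=(0.0034, -0.6866)
step 5: x0=(-1.5477, -1.0296) x1=(1.3119, 0.0372) x2=(1.2275, 0.8533) x3=(-0.0082, -0.6481)
step 6: x0=(-1.5290, -1.0315) x1=(1.2754, 0.0500) x2=(1.2074, 0.8087) x3=(-0.0197, -0.6095)
step 7: x0=(-1.5103, -1.0334) x1=(1.2399, 0.0484) x2=(1.1861, 0.7767) x3=(-0.0310, -0.5708)
step 8: x0=(-1.4915, -1.0352) x1=(1.2067, 0.0137) x2=(1.1627, 0.7733) x3=(-0.0423, -0.5319)
step 9: x0=(-1.4726, -1.0370) x1=(1.1740, -0.0359) x2=(1.1385, 0.7828) x3=(-0.0532, -0.4929)
step 10: x0=(-1.4536, -1.0388) x1=(1.1409, -0.0867) x2=(1.1142, 0.7931) x3=(-0.0638, -0.4537)
step 11: x0=(-1.4345, -1.0406) x1=(1.1073, -0.1355) x2=(1.0899, 0.8014) x3=(-0.0739, -0.4144)
step 12: x0=(-1.4153, -1.0422) x1=(1.0728, -0.1818) x2=(1.0656, 0.8074) x3=(-0.0833, -0.3748)
step 13: x0=(-1.3960, -1.0439) x1=(1.0375, -0.2261) x2=(1.0413, 0.8114) x3=(-0.0917, -0.3352)
step 14: x0=(-1.3766, -1.0455) x1=(1.0010, -0.2687) x2=(1.0169, 0.8138) x3=(-0.0990, -0.2954)
step 15: x0=(-1.3571, -1.0470) x1=(0.9633, -0.3099) x2=(0.9924, 0.8149) x3=(-0.1048, -0.2555)
step 16: x0=(-1.3375, -1.0484) x1=(0.9240, -0.3499) x2=(0.9678, 0.8149) x3=(-0.1089, -0.2158)
step 17: x0=(-1.3178, -1.0498) x1=(0.8831, -0.3887) x2=(0.9431, 0.8140) x3=(-0.1110, -0.1763)
step 18: x0=(-1.2980, -1.0512) x1=(0.8402, -0.4264) x2=(0.9181, 0.8122) x3=(-0.1108, -0.1373)
step 19: x0=(-1.2781, -1.0524) x1=(0.7953, -0.4628) x2=(0.8930, 0.8098) x3=(-0.1081, -0.0988)
step 20: x0=(-1.2581, -1.0536) x1=(0.7483, -0.4978) x2=(0.8675, 0.8066) x3=(-0.1027, -0.0613)
step 21: x0=(-1.2381, -1.0547) x1=(0.6991, -0.5312) x2=(0.8418, 0.8029) x3=(-0.0944, -0.0248)
step 0 velocities: v0=(0.4700, -0.0500) v1=(-0.8900, 0.1200) v2=(-0.5400, -0.9500) v3=(-0.3000, 0.9800)
step 0: KE=1.7414, PE=-0.2284, E=1.5130
step 21 velocities: v0=(0.5154, -0.0280) v1=(-1.2886, -0.8352) v2=(-0.6662, -0.1058) v3=(0.2485, 0.9195)
step 21: KE=2.0713, PE=-0.5597, E=1.5116

1.5116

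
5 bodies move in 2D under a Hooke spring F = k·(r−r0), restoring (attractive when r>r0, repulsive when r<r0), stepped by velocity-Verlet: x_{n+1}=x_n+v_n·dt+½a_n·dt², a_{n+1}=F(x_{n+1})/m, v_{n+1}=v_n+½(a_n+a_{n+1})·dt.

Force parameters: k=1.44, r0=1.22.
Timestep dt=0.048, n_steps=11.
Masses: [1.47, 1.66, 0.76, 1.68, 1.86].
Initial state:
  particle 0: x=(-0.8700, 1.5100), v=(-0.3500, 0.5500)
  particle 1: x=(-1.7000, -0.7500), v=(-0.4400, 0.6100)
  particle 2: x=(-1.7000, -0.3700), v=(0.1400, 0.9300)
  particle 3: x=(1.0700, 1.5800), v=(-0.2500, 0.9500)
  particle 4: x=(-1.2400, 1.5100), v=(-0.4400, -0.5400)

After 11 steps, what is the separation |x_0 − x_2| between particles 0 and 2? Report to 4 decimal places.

0.8641

step 0: x0=(-0.8700, 1.5100) x1=(-1.7000, -0.7500) x2=(-1.7000, -0.3700) x3=(1.0700, 1.5800) x4=(-1.2400, 1.5100)
step 1: x0=(-0.8859, 1.5343) x1=(-1.7187, -0.7178) x2=(-1.6883, -0.3176) x3=(1.0526, 1.6228) x4=(-1.2613, 1.4825)
step 2: x0=(-0.8999, 1.5548) x1=(-1.7325, -0.6800) x2=(-1.6667, -0.2504) x3=(1.0246, 1.6599) x4=(-1.2827, 1.4521)
step 3: x0=(-0.9121, 1.5719) x1=(-1.7418, -0.6365) x2=(-1.6354, -0.1693) x3=(0.9861, 1.6912) x4=(-1.3041, 1.4189)
step 4: x0=(-0.9225, 1.5859) x1=(-1.7466, -0.5876) x2=(-1.5948, -0.0757) x3=(0.9373, 1.7170) x4=(-1.3254, 1.3831)
step 5: x0=(-0.9313, 1.5972) x1=(-1.7472, -0.5333) x2=(-1.5455, 0.0291) x3=(0.8787, 1.7371) x4=(-1.3465, 1.3452)
step 6: x0=(-0.9386, 1.6064) x1=(-1.7437, -0.4739) x2=(-1.4883, 0.1431) x3=(0.8107, 1.7520) x4=(-1.3671, 1.3055)
step 7: x0=(-0.9445, 1.6136) x1=(-1.7364, -0.4096) x2=(-1.4239, 0.2645) x3=(0.7339, 1.7618) x4=(-1.3872, 1.2644)
step 8: x0=(-0.9492, 1.6194) x1=(-1.7255, -0.3408) x2=(-1.3534, 0.3913) x3=(0.6490, 1.7667) x4=(-1.4067, 1.2226)
step 9: x0=(-0.9527, 1.6242) x1=(-1.7113, -0.2676) x2=(-1.2775, 0.5212) x3=(0.5568, 1.7672) x4=(-1.4257, 1.1805)
step 10: x0=(-0.9553, 1.6284) x1=(-1.6939, -0.1906) x2=(-1.1969, 0.6521) x3=(0.4580, 1.7637) x4=(-1.4443, 1.1386)
step 11: x0=(-0.9570, 1.6324) x1=(-1.6737, -0.1101) x2=(-1.1118, 0.7823) x3=(0.3537, 1.7566) x4=(-1.4627, 1.0974)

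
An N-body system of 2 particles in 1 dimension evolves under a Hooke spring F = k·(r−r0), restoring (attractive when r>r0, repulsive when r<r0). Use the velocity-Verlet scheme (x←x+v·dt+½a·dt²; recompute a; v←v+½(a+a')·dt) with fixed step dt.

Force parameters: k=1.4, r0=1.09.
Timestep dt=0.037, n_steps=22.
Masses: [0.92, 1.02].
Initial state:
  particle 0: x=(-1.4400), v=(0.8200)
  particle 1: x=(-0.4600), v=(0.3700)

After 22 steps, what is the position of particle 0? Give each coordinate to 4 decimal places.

step 0: x0=(-1.4400) x1=(-0.4600)
step 1: x0=(-1.4098) x1=(-0.4462)
step 2: x0=(-1.3798) x1=(-0.4322)
step 3: x0=(-1.3501) x1=(-0.4179)
step 4: x0=(-1.3208) x1=(-0.4033)
step 5: x0=(-1.2918) x1=(-0.3884)
step 6: x0=(-1.2632) x1=(-0.3731)
step 7: x0=(-1.2351) x1=(-0.3574)
step 8: x0=(-1.2073) x1=(-0.3414)
step 9: x0=(-1.1801) x1=(-0.3249)
step 10: x0=(-1.1533) x1=(-0.3080)
step 11: x0=(-1.1270) x1=(-0.2907)
step 12: x0=(-1.1013) x1=(-0.2728)
step 13: x0=(-1.0761) x1=(-0.2545)
step 14: x0=(-1.0515) x1=(-0.2357)
step 15: x0=(-1.0274) x1=(-0.2163)
step 16: x0=(-1.0039) x1=(-0.1964)
step 17: x0=(-0.9810) x1=(-0.1760)
step 18: x0=(-0.9588) x1=(-0.1551)
step 19: x0=(-0.9370) x1=(-0.1336)
step 20: x0=(-0.9159) x1=(-0.1116)
step 21: x0=(-0.8954) x1=(-0.0890)
step 22: x0=(-0.8755) x1=(-0.0659)

(-0.8755)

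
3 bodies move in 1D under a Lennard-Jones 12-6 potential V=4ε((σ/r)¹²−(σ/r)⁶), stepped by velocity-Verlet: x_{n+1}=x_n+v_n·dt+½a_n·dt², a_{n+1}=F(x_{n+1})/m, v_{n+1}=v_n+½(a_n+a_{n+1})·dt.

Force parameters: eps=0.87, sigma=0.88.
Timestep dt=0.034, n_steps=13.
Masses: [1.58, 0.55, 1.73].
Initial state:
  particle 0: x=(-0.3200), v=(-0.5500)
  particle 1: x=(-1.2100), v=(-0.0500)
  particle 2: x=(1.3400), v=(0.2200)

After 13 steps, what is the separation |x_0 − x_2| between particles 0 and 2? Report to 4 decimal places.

1.7950

step 0: x0=(-0.3200) x1=(-1.2100) x2=(1.3400)
step 1: x0=(-0.3316) x1=(-1.2317) x2=(1.3474)
step 2: x0=(-0.3320) x1=(-1.2852) x2=(1.3546)
step 3: x0=(-0.3299) x1=(-1.3455) x2=(1.3616)
step 4: x0=(-0.3285) x1=(-1.4029) x2=(1.3685)
step 5: x0=(-0.3287) x1=(-1.4554) x2=(1.3752)
step 6: x0=(-0.3304) x1=(-1.5031) x2=(1.3818)
step 7: x0=(-0.3334) x1=(-1.5465) x2=(1.3882)
step 8: x0=(-0.3376) x1=(-1.5861) x2=(1.3945)
step 9: x0=(-0.3427) x1=(-1.6225) x2=(1.4007)
step 10: x0=(-0.3488) x1=(-1.6560) x2=(1.4067)
step 11: x0=(-0.3555) x1=(-1.6870) x2=(1.4126)
step 12: x0=(-0.3630) x1=(-1.7156) x2=(1.4183)
step 13: x0=(-0.3710) x1=(-1.7422) x2=(1.4240)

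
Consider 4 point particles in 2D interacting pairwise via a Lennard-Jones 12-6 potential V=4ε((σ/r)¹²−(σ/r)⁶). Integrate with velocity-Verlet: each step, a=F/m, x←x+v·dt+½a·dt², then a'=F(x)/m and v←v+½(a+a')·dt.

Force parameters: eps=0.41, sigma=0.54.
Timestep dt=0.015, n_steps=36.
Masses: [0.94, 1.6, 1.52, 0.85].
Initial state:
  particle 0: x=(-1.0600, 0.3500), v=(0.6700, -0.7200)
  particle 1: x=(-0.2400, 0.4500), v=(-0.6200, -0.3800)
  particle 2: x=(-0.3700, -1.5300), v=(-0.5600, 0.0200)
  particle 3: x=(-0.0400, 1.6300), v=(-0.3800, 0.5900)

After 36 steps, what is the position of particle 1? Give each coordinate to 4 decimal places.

(-0.3410, 0.3369)

step 0: x0=(-1.0600, 0.3500) x1=(-0.2400, 0.4500) x2=(-0.3700, -1.5300) x3=(-0.0400, 1.6300)
step 1: x0=(-1.0499, 0.3392) x1=(-0.2494, 0.4443) x2=(-0.3784, -1.5297) x3=(-0.0457, 1.6388)
step 2: x0=(-1.0395, 0.3285) x1=(-0.2588, 0.4386) x2=(-0.3868, -1.5294) x3=(-0.0514, 1.6477)
step 3: x0=(-1.0289, 0.3177) x1=(-0.2684, 0.4329) x2=(-0.3952, -1.5291) x3=(-0.0571, 1.6565)
step 4: x0=(-1.0180, 0.3070) x1=(-0.2782, 0.4271) x2=(-0.4036, -1.5288) x3=(-0.0628, 1.6653)
step 5: x0=(-1.0068, 0.2964) x1=(-0.2882, 0.4214) x2=(-0.4120, -1.5285) x3=(-0.0685, 1.6740)
step 6: x0=(-0.9953, 0.2858) x1=(-0.2984, 0.4156) x2=(-0.4204, -1.5282) x3=(-0.0743, 1.6828)
step 7: x0=(-0.9833, 0.2754) x1=(-0.3088, 0.4097) x2=(-0.4288, -1.5279) x3=(-0.0800, 1.6915)
step 8: x0=(-0.9710, 0.2649) x1=(-0.3194, 0.4039) x2=(-0.4372, -1.5276) x3=(-0.0857, 1.7003)
step 9: x0=(-0.9582, 0.2546) x1=(-0.3303, 0.3979) x2=(-0.4456, -1.5273) x3=(-0.0914, 1.7090)
step 10: x0=(-0.9451, 0.2444) x1=(-0.3414, 0.3920) x2=(-0.4540, -1.5270) x3=(-0.0972, 1.7177)
step 11: x0=(-0.9317, 0.2342) x1=(-0.3526, 0.3860) x2=(-0.4624, -1.5267) x3=(-0.1029, 1.7264)
step 12: x0=(-0.9185, 0.2240) x1=(-0.3638, 0.3800) x2=(-0.4708, -1.5264) x3=(-0.1086, 1.7351)
step 13: x0=(-0.9062, 0.2135) x1=(-0.3744, 0.3742) x2=(-0.4792, -1.5260) x3=(-0.1144, 1.7438)
step 14: x0=(-0.8963, 0.2023) x1=(-0.3836, 0.3688) x2=(-0.4876, -1.5257) x3=(-0.1201, 1.7525)
step 15: x0=(-0.8906, 0.1897) x1=(-0.3902, 0.3642) x2=(-0.4960, -1.5254) x3=(-0.1259, 1.7612)
step 16: x0=(-0.8908, 0.1751) x1=(-0.3935, 0.3609) x2=(-0.5044, -1.5251) x3=(-0.1316, 1.7699)
step 17: x0=(-0.8966, 0.1584) x1=(-0.3935, 0.3587) x2=(-0.5128, -1.5248) x3=(-0.1373, 1.7785)
step 18: x0=(-0.9062, 0.1401) x1=(-0.3912, 0.3575) x2=(-0.5212, -1.5245) x3=(-0.1431, 1.7872)
step 19: x0=(-0.9178, 0.1211) x1=(-0.3878, 0.3567) x2=(-0.5296, -1.5242) x3=(-0.1488, 1.7959)
step 20: x0=(-0.9301, 0.1017) x1=(-0.3839, 0.3562) x2=(-0.5380, -1.5238) x3=(-0.1546, 1.8045)
step 21: x0=(-0.9425, 0.0822) x1=(-0.3800, 0.3556) x2=(-0.5464, -1.5235) x3=(-0.1603, 1.8132)
step 22: x0=(-0.9547, 0.0629) x1=(-0.3762, 0.3550) x2=(-0.5548, -1.5232) x3=(-0.1661, 1.8218)
step 23: x0=(-0.9665, 0.0438) x1=(-0.3726, 0.3543) x2=(-0.5632, -1.5229) x3=(-0.1718, 1.8304)
step 24: x0=(-0.9779, 0.0249) x1=(-0.3693, 0.3535) x2=(-0.5716, -1.5226) x3=(-0.1776, 1.8391)
step 25: x0=(-0.9889, 0.0061) x1=(-0.3662, 0.3525) x2=(-0.5800, -1.5222) x3=(-0.1833, 1.8477)
step 26: x0=(-0.9996, -0.0124) x1=(-0.3633, 0.3515) x2=(-0.5884, -1.5219) x3=(-0.1891, 1.8563)
step 27: x0=(-1.0100, -0.0308) x1=(-0.3605, 0.3503) x2=(-0.5968, -1.5216) x3=(-0.1948, 1.8649)
step 28: x0=(-1.0201, -0.0490) x1=(-0.3580, 0.3491) x2=(-0.6052, -1.5212) x3=(-0.2006, 1.8735)
step 29: x0=(-1.0300, -0.0671) x1=(-0.3555, 0.3478) x2=(-0.6137, -1.5209) x3=(-0.2063, 1.8821)
step 30: x0=(-1.0396, -0.0851) x1=(-0.3532, 0.3464) x2=(-0.6221, -1.5206) x3=(-0.2121, 1.8908)
step 31: x0=(-1.0491, -0.1029) x1=(-0.3510, 0.3449) x2=(-0.6305, -1.5202) x3=(-0.2178, 1.8994)
step 32: x0=(-1.0585, -0.1207) x1=(-0.3489, 0.3434) x2=(-0.6389, -1.5199) x3=(-0.2236, 1.9080)
step 33: x0=(-1.0677, -0.1384) x1=(-0.3468, 0.3418) x2=(-0.6473, -1.5196) x3=(-0.2294, 1.9166)
step 34: x0=(-1.0768, -0.1560) x1=(-0.3448, 0.3402) x2=(-0.6557, -1.5192) x3=(-0.2351, 1.9252)
step 35: x0=(-1.0858, -0.1735) x1=(-0.3429, 0.3386) x2=(-0.6641, -1.5189) x3=(-0.2409, 1.9337)
step 36: x0=(-1.0947, -0.1910) x1=(-0.3410, 0.3369) x2=(-0.6725, -1.5185) x3=(-0.2466, 1.9423)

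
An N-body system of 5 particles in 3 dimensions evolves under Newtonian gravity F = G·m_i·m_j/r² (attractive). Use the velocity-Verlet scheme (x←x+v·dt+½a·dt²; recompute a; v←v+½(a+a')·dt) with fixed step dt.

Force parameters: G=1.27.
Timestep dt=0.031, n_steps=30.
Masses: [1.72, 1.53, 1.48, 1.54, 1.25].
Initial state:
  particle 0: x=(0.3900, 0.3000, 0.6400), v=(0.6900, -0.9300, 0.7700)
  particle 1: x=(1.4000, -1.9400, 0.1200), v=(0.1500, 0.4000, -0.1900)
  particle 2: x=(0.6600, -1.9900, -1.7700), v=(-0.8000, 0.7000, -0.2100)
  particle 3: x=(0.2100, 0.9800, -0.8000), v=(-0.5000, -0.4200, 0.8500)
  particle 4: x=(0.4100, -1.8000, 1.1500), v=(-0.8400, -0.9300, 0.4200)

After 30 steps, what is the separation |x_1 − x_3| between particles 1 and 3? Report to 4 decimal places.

1.9630

step 0: x0=(0.3900, 0.3000, 0.6400) x1=(1.4000, -1.9400, 0.1200) x2=(0.6600, -1.9900, -1.7700) x3=(0.2100, 0.9800, -0.8000) x4=(0.4100, -1.8000, 1.1500)
step 1: x0=(0.4114, 0.2710, 0.6635) x1=(1.4042, -1.9273, 0.1142) x2=(0.6353, -1.9681, -1.7761) x3=(0.1946, 0.9666, -0.7732) x4=(0.3843, -1.8286, 1.1625)
step 2: x0=(0.4329, 0.2416, 0.6862) x1=(1.4076, -1.9142, 0.1085) x2=(0.6106, -1.9459, -1.7814) x3=(0.1794, 0.9524, -0.7457) x4=(0.3592, -1.8567, 1.1740)
step 3: x0=(0.4543, 0.2118, 0.7082) x1=(1.4101, -1.9005, 0.1029) x2=(0.5861, -1.9234, -1.7860) x3=(0.1644, 0.9374, -0.7174) x4=(0.3347, -1.8842, 1.1844)
step 4: x0=(0.4758, 0.1816, 0.7294) x1=(1.4117, -1.8864, 0.0975) x2=(0.5617, -1.9006, -1.7897) x3=(0.1497, 0.9216, -0.6884) x4=(0.3108, -1.9112, 1.1939)
step 5: x0=(0.4972, 0.1510, 0.7499) x1=(1.4125, -1.8718, 0.0922) x2=(0.5375, -1.8775, -1.7927) x3=(0.1352, 0.9050, -0.6586) x4=(0.2875, -1.9376, 1.2025)
step 6: x0=(0.5186, 0.1199, 0.7695) x1=(1.4125, -1.8567, 0.0870) x2=(0.5134, -1.8540, -1.7948) x3=(0.1210, 0.8876, -0.6281) x4=(0.2647, -1.9634, 1.2102)
step 7: x0=(0.5399, 0.0885, 0.7885) x1=(1.4116, -1.8411, 0.0819) x2=(0.4894, -1.8303, -1.7962) x3=(0.1072, 0.8694, -0.5969) x4=(0.2426, -1.9886, 1.2170)
step 8: x0=(0.5611, 0.0567, 0.8066) x1=(1.4099, -1.8250, 0.0769) x2=(0.4656, -1.8062, -1.7968) x3=(0.0936, 0.8503, -0.5650) x4=(0.2210, -2.0131, 1.2229)
step 9: x0=(0.5822, 0.0244, 0.8240) x1=(1.4074, -1.8084, 0.0720) x2=(0.4419, -1.7818, -1.7965) x3=(0.0804, 0.8304, -0.5324) x4=(0.2000, -2.0369, 1.2280)
step 10: x0=(0.6032, -0.0083, 0.8406) x1=(1.4040, -1.7914, 0.0673) x2=(0.4184, -1.7572, -1.7955) x3=(0.0675, 0.8096, -0.4992) x4=(0.1796, -2.0601, 1.2323)
step 11: x0=(0.6241, -0.0415, 0.8563) x1=(1.3998, -1.7738, 0.0627) x2=(0.3951, -1.7323, -1.7937) x3=(0.0550, 0.7879, -0.4654) x4=(0.1597, -2.0825, 1.2358)
step 12: x0=(0.6448, -0.0751, 0.8713) x1=(1.3947, -1.7557, 0.0582) x2=(0.3719, -1.7070, -1.7910) x3=(0.0429, 0.7654, -0.4310) x4=(0.1404, -2.1042, 1.2385)
step 13: x0=(0.6654, -0.1092, 0.8855) x1=(1.3888, -1.7370, 0.0539) x2=(0.3489, -1.6815, -1.7875) x3=(0.0312, 0.7420, -0.3959) x4=(0.1216, -2.1252, 1.2404)
step 14: x0=(0.6857, -0.1437, 0.8988) x1=(1.3820, -1.7178, 0.0498) x2=(0.3262, -1.6557, -1.7832) x3=(0.0199, 0.7177, -0.3603) x4=(0.1034, -2.1454, 1.2416)
step 15: x0=(0.7059, -0.1788, 0.9113) x1=(1.3744, -1.6980, 0.0458) x2=(0.3036, -1.6297, -1.7781) x3=(0.0090, 0.6925, -0.3241) x4=(0.0857, -2.1648, 1.2420)
step 16: x0=(0.7258, -0.2143, 0.9229) x1=(1.3659, -1.6777, 0.0420) x2=(0.2812, -1.6033, -1.7721) x3=(-0.0013, 0.6663, -0.2874) x4=(0.0685, -2.1835, 1.2418)
step 17: x0=(0.7455, -0.2503, 0.9337) x1=(1.3566, -1.6567, 0.0385) x2=(0.2590, -1.5767, -1.7653) x3=(-0.0112, 0.6392, -0.2502) x4=(0.0520, -2.2014, 1.2408)
step 18: x0=(0.7649, -0.2868, 0.9435) x1=(1.3463, -1.6351, 0.0352) x2=(0.2370, -1.5499, -1.7576) x3=(-0.0206, 0.6111, -0.2125) x4=(0.0359, -2.2184, 1.2391)
step 19: x0=(0.7841, -0.3239, 0.9524) x1=(1.3352, -1.6128, 0.0321) x2=(0.2153, -1.5227, -1.7491) x3=(-0.0295, 0.5821, -0.1743) x4=(0.0204, -2.2347, 1.2368)
step 20: x0=(0.8030, -0.3615, 0.9604) x1=(1.3232, -1.5899, 0.0294) x2=(0.1938, -1.4954, -1.7396) x3=(-0.0378, 0.5520, -0.1356) x4=(0.0055, -2.2501, 1.2338)
step 21: x0=(0.8216, -0.3997, 0.9673) x1=(1.3102, -1.5662, 0.0271) x2=(0.1725, -1.4677, -1.7293) x3=(-0.0455, 0.5210, -0.0966) x4=(-0.0089, -2.2647, 1.2301)
step 22: x0=(0.8399, -0.4384, 0.9732) x1=(1.2963, -1.5418, 0.0252) x2=(0.1515, -1.4399, -1.7181) x3=(-0.0527, 0.4889, -0.0571) x4=(-0.0227, -2.2784, 1.2258)
step 23: x0=(0.8578, -0.4777, 0.9781) x1=(1.2815, -1.5166, 0.0237) x2=(0.1307, -1.4118, -1.7059) x3=(-0.0592, 0.4557, -0.0172) x4=(-0.0360, -2.2912, 1.2208)
step 24: x0=(0.8754, -0.5177, 0.9818) x1=(1.2656, -1.4905, 0.0227) x2=(0.1103, -1.3835, -1.6928) x3=(-0.0651, 0.4215, 0.0230) x4=(-0.0486, -2.3032, 1.2152)
step 25: x0=(0.8926, -0.5582, 0.9844) x1=(1.2488, -1.4637, 0.0223) x2=(0.0900, -1.3549, -1.6788) x3=(-0.0703, 0.3862, 0.0636) x4=(-0.0608, -2.3142, 1.2090)
step 26: x0=(0.9094, -0.5994, 0.9856) x1=(1.2310, -1.4359, 0.0227) x2=(0.0701, -1.3262, -1.6638) x3=(-0.0748, 0.3497, 0.1045) x4=(-0.0723, -2.3243, 1.2021)
step 27: x0=(0.9258, -0.6413, 0.9856) x1=(1.2122, -1.4072, 0.0238) x2=(0.0505, -1.2972, -1.6478) x3=(-0.0786, 0.3121, 0.1456) x4=(-0.0832, -2.3335, 1.1947)
step 28: x0=(0.9418, -0.6838, 0.9841) x1=(1.1923, -1.3776, 0.0258) x2=(0.0312, -1.2680, -1.6308) x3=(-0.0817, 0.2734, 0.1869) x4=(-0.0936, -2.3417, 1.1866)
step 29: x0=(0.9572, -0.7270, 0.9811) x1=(1.1713, -1.3469, 0.0288) x2=(0.0122, -1.2387, -1.6128) x3=(-0.0840, 0.2334, 0.2285) x4=(-0.1034, -2.3489, 1.1779)
step 30: x0=(0.9722, -0.7709, 0.9764) x1=(1.1493, -1.3153, 0.0331) x2=(-0.0065, -1.2092, -1.5937) x3=(-0.0854, 0.1922, 0.2702) x4=(-0.1125, -2.3551, 1.1686)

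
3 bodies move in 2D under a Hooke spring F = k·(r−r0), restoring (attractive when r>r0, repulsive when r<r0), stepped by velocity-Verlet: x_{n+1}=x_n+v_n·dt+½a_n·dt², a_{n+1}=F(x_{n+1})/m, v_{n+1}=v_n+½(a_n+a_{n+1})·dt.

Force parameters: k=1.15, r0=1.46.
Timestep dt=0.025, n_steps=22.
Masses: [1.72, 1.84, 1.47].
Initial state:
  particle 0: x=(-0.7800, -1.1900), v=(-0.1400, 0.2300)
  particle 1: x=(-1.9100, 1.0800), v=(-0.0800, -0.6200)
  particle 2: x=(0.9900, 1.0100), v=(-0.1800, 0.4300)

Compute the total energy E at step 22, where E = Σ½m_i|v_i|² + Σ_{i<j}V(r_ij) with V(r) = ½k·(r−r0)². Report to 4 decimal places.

3.5094

step 0: x0=(-0.7800, -1.1900) x1=(-1.9100, 1.0800) x2=(0.9900, 1.0100)
step 1: x0=(-0.7834, -1.1838) x1=(-1.9116, 1.0643) x2=(0.9849, 1.0205)
step 2: x0=(-0.7867, -1.1768) x1=(-1.9125, 1.0482) x2=(0.9788, 1.0305)
step 3: x0=(-0.7898, -1.1690) x1=(-1.9126, 1.0318) x2=(0.9715, 1.0400)
step 4: x0=(-0.7927, -1.1603) x1=(-1.9120, 1.0150) x2=(0.9630, 1.0489)
step 5: x0=(-0.7955, -1.1508) x1=(-1.9107, 0.9979) x2=(0.9535, 1.0573)
step 6: x0=(-0.7981, -1.1405) x1=(-1.9087, 0.9804) x2=(0.9429, 1.0652)
step 7: x0=(-0.8005, -1.1295) x1=(-1.9059, 0.9627) x2=(0.9312, 1.0726)
step 8: x0=(-0.8028, -1.1176) x1=(-1.9024, 0.9447) x2=(0.9184, 1.0794)
step 9: x0=(-0.8049, -1.1050) x1=(-1.8983, 0.9263) x2=(0.9046, 1.0856)
step 10: x0=(-0.8068, -1.0917) x1=(-1.8934, 0.9078) x2=(0.8897, 1.0913)
step 11: x0=(-0.8086, -1.0776) x1=(-1.8879, 0.8889) x2=(0.8737, 1.0965)
step 12: x0=(-0.8102, -1.0628) x1=(-1.8818, 0.8699) x2=(0.8567, 1.1011)
step 13: x0=(-0.8116, -1.0473) x1=(-1.8749, 0.8506) x2=(0.8388, 1.1052)
step 14: x0=(-0.8128, -1.0312) x1=(-1.8675, 0.8311) x2=(0.8198, 1.1087)
step 15: x0=(-0.8139, -1.0143) x1=(-1.8595, 0.8115) x2=(0.7999, 1.1117)
step 16: x0=(-0.8148, -0.9969) x1=(-1.8508, 0.7917) x2=(0.7790, 1.1142)
step 17: x0=(-0.8155, -0.9788) x1=(-1.8416, 0.7717) x2=(0.7572, 1.1161)
step 18: x0=(-0.8160, -0.9601) x1=(-1.8318, 0.7516) x2=(0.7345, 1.1175)
step 19: x0=(-0.8164, -0.9409) x1=(-1.8214, 0.7314) x2=(0.7109, 1.1183)
step 20: x0=(-0.8166, -0.9211) x1=(-1.8106, 0.7111) x2=(0.6864, 1.1187)
step 21: x0=(-0.8167, -0.9008) x1=(-1.7992, 0.6907) x2=(0.6611, 1.1185)
step 22: x0=(-0.8165, -0.8800) x1=(-1.7874, 0.6702) x2=(0.6351, 1.1179)
step 0 velocities: v0=(-0.1400, 0.2300) v1=(-0.0800, -0.6200) v2=(-0.1800, 0.4300)
step 0: KE=0.5816, PE=2.9283, E=3.5099
step 22 velocities: v0=(0.0083, 0.8415) v1=(0.4832, -0.8194) v2=(-1.0585, -0.0358)
step 22: KE=2.2660, PE=1.2434, E=3.5094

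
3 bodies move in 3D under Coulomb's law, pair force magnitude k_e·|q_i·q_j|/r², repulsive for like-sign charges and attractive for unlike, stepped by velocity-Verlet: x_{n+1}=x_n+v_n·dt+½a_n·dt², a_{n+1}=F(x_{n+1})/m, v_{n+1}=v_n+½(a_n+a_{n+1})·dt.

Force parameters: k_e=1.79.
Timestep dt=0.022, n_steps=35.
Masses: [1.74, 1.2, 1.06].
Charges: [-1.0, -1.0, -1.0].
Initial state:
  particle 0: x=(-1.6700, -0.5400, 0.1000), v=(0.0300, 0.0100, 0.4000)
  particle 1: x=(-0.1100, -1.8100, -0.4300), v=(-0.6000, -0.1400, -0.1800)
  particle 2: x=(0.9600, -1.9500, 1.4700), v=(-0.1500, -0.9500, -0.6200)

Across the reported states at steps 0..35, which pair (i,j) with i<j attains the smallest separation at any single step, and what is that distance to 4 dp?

pair (0,1), distance 2.0520

step 0: x0=(-1.6700, -0.5400, 0.1000) x1=(-0.1100, -1.8100, -0.4300) x2=(0.9600, -1.9500, 1.4700)
step 1: x0=(-1.6694, -0.5397, 0.1088) x1=(-0.1232, -1.8131, -0.4340) x2=(0.9568, -1.9709, 1.4565)
step 2: x0=(-1.6689, -0.5394, 0.1176) x1=(-0.1363, -1.8163, -0.4383) x2=(0.9537, -1.9919, 1.4431)
step 3: x0=(-1.6686, -0.5389, 0.1264) x1=(-0.1494, -1.8197, -0.4427) x2=(0.9508, -2.0129, 1.4299)
step 4: x0=(-1.6683, -0.5384, 0.1353) x1=(-0.1624, -1.8231, -0.4472) x2=(0.9480, -2.0340, 1.4169)
step 5: x0=(-1.6682, -0.5378, 0.1441) x1=(-0.1754, -1.8265, -0.4520) x2=(0.9453, -2.0551, 1.4040)
step 6: x0=(-1.6683, -0.5370, 0.1530) x1=(-0.1883, -1.8301, -0.4569) x2=(0.9428, -2.0763, 1.3914)
step 7: x0=(-1.6684, -0.5362, 0.1619) x1=(-0.2012, -1.8338, -0.4620) x2=(0.9405, -2.0975, 1.3789)
step 8: x0=(-1.6686, -0.5353, 0.1708) x1=(-0.2141, -1.8376, -0.4673) x2=(0.9383, -2.1188, 1.3666)
step 9: x0=(-1.6690, -0.5343, 0.1798) x1=(-0.2269, -1.8414, -0.4728) x2=(0.9363, -2.1401, 1.3544)
step 10: x0=(-1.6695, -0.5331, 0.1887) x1=(-0.2396, -1.8454, -0.4784) x2=(0.9344, -2.1615, 1.3425)
step 11: x0=(-1.6701, -0.5319, 0.1977) x1=(-0.2524, -1.8494, -0.4843) x2=(0.9326, -2.1830, 1.3307)
step 12: x0=(-1.6709, -0.5306, 0.2067) x1=(-0.2651, -1.8535, -0.4903) x2=(0.9311, -2.2045, 1.3190)
step 13: x0=(-1.6717, -0.5292, 0.2157) x1=(-0.2777, -1.8577, -0.4965) x2=(0.9296, -2.2261, 1.3076)
step 14: x0=(-1.6727, -0.5277, 0.2247) x1=(-0.2903, -1.8620, -0.5029) x2=(0.9284, -2.2477, 1.2963)
step 15: x0=(-1.6738, -0.5261, 0.2338) x1=(-0.3029, -1.8664, -0.5094) x2=(0.9272, -2.2695, 1.2851)
step 16: x0=(-1.6750, -0.5243, 0.2429) x1=(-0.3155, -1.8708, -0.5162) x2=(0.9262, -2.2913, 1.2741)
step 17: x0=(-1.6763, -0.5225, 0.2520) x1=(-0.3280, -1.8753, -0.5231) x2=(0.9254, -2.3131, 1.2633)
step 18: x0=(-1.6777, -0.5206, 0.2612) x1=(-0.3405, -1.8800, -0.5302) x2=(0.9248, -2.3351, 1.2526)
step 19: x0=(-1.6793, -0.5186, 0.2704) x1=(-0.3530, -1.8847, -0.5375) x2=(0.9242, -2.3571, 1.2421)
step 20: x0=(-1.6809, -0.5165, 0.2796) x1=(-0.3654, -1.8895, -0.5449) x2=(0.9239, -2.3792, 1.2317)
step 21: x0=(-1.6827, -0.5142, 0.2889) x1=(-0.3778, -1.8943, -0.5526) x2=(0.9236, -2.4014, 1.2215)
step 22: x0=(-1.6845, -0.5119, 0.2982) x1=(-0.3902, -1.8993, -0.5604) x2=(0.9236, -2.4236, 1.2114)
step 23: x0=(-1.6865, -0.5095, 0.3075) x1=(-0.4026, -1.9043, -0.5684) x2=(0.9236, -2.4459, 1.2015)
step 24: x0=(-1.6886, -0.5070, 0.3168) x1=(-0.4150, -1.9094, -0.5766) x2=(0.9239, -2.4683, 1.1917)
step 25: x0=(-1.6907, -0.5043, 0.3262) x1=(-0.4273, -1.9146, -0.5849) x2=(0.9242, -2.4908, 1.1820)
step 26: x0=(-1.6930, -0.5016, 0.3357) x1=(-0.4396, -1.9198, -0.5934) x2=(0.9247, -2.5134, 1.1725)
step 27: x0=(-1.6954, -0.4988, 0.3452) x1=(-0.4519, -1.9252, -0.6021) x2=(0.9254, -2.5360, 1.1631)
step 28: x0=(-1.6978, -0.4958, 0.3547) x1=(-0.4642, -1.9306, -0.6110) x2=(0.9262, -2.5587, 1.1539)
step 29: x0=(-1.7004, -0.4928, 0.3642) x1=(-0.4765, -1.9360, -0.6201) x2=(0.9272, -2.5815, 1.1448)
step 30: x0=(-1.7031, -0.4897, 0.3738) x1=(-0.4887, -1.9416, -0.6293) x2=(0.9282, -2.6044, 1.1358)
step 31: x0=(-1.7058, -0.4864, 0.3835) x1=(-0.5010, -1.9472, -0.6387) x2=(0.9295, -2.6274, 1.1269)
step 32: x0=(-1.7087, -0.4831, 0.3932) x1=(-0.5132, -1.9529, -0.6483) x2=(0.9308, -2.6504, 1.1182)
step 33: x0=(-1.7116, -0.4797, 0.4029) x1=(-0.5254, -1.9586, -0.6580) x2=(0.9323, -2.6736, 1.1096)
step 34: x0=(-1.7146, -0.4762, 0.4126) x1=(-0.5377, -1.9645, -0.6679) x2=(0.9340, -2.6968, 1.1011)
step 35: x0=(-1.7178, -0.4725, 0.4225) x1=(-0.5499, -1.9703, -0.6780) x2=(0.9358, -2.7201, 1.0927)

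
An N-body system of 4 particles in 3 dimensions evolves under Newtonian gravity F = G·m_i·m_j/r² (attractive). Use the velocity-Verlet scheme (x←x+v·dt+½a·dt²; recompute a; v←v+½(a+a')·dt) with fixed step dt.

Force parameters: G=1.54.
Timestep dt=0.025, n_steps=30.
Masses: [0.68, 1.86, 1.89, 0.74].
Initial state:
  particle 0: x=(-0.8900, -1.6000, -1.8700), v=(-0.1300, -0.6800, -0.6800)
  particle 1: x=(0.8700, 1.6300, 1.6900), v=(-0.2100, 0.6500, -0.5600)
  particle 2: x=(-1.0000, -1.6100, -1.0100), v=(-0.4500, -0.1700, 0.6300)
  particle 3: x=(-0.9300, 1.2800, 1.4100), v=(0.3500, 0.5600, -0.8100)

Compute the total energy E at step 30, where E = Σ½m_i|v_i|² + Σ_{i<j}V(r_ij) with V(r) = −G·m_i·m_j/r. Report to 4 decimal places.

step 0: x0=(-0.8900, -1.6000, -1.8700) x1=(0.8700, 1.6300, 1.6900) x2=(-1.0000, -1.6100, -1.0100) x3=(-0.9300, 1.2800, 1.4100)
step 1: x0=(-0.8934, -1.6170, -1.8858) x1=(0.8646, 1.6462, 1.6760) x2=(-1.0112, -1.6142, -0.9946) x3=(-0.9210, 1.2940, 1.3897)
step 2: x0=(-0.8971, -1.6339, -1.8992) x1=(0.8590, 1.6623, 1.6618) x2=(-1.0222, -1.6183, -0.9800) x3=(-0.9115, 1.3080, 1.3694)
step 3: x0=(-0.9010, -1.6507, -1.9105) x1=(0.8531, 1.6782, 1.6476) x2=(-1.0331, -1.6223, -0.9660) x3=(-0.9015, 1.3219, 1.3491)
step 4: x0=(-0.9052, -1.6674, -1.9197) x1=(0.8470, 1.6941, 1.6332) x2=(-1.0439, -1.6262, -0.9527) x3=(-0.8909, 1.3358, 1.3288)
step 5: x0=(-0.9096, -1.6839, -1.9270) x1=(0.8406, 1.7098, 1.6188) x2=(-1.0545, -1.6301, -0.9400) x3=(-0.8798, 1.3497, 1.3085)
step 6: x0=(-0.9143, -1.7003, -1.9324) x1=(0.8340, 1.7254, 1.6042) x2=(-1.0650, -1.6339, -0.9278) x3=(-0.8682, 1.3637, 1.2881)
step 7: x0=(-0.9192, -1.7164, -1.9360) x1=(0.8271, 1.7409, 1.5895) x2=(-1.0754, -1.6376, -0.9162) x3=(-0.8561, 1.3775, 1.2678)
step 8: x0=(-0.9243, -1.7324, -1.9379) x1=(0.8200, 1.7562, 1.5748) x2=(-1.0856, -1.6413, -0.9051) x3=(-0.8434, 1.3914, 1.2475)
step 9: x0=(-0.9297, -1.7482, -1.9381) x1=(0.8125, 1.7714, 1.5599) x2=(-1.0957, -1.6449, -0.8945) x3=(-0.8301, 1.4053, 1.2271)
step 10: x0=(-0.9353, -1.7637, -1.9366) x1=(0.8048, 1.7865, 1.5449) x2=(-1.1057, -1.6485, -0.8845) x3=(-0.8163, 1.4192, 1.2068)
step 11: x0=(-0.9411, -1.7790, -1.9335) x1=(0.7968, 1.8015, 1.5298) x2=(-1.1155, -1.6521, -0.8749) x3=(-0.8019, 1.4331, 1.1866)
step 12: x0=(-0.9472, -1.7941, -1.9288) x1=(0.7886, 1.8163, 1.5147) x2=(-1.1252, -1.6556, -0.8658) x3=(-0.7868, 1.4470, 1.1663)
step 13: x0=(-0.9535, -1.8089, -1.9225) x1=(0.7800, 1.8310, 1.4993) x2=(-1.1348, -1.6590, -0.8571) x3=(-0.7712, 1.4609, 1.1461)
step 14: x0=(-0.9600, -1.8234, -1.9147) x1=(0.7711, 1.8455, 1.4839) x2=(-1.1443, -1.6625, -0.8489) x3=(-0.7550, 1.4748, 1.1260)
step 15: x0=(-0.9668, -1.8376, -1.9053) x1=(0.7620, 1.8599, 1.4684) x2=(-1.1536, -1.6659, -0.8412) x3=(-0.7381, 1.4887, 1.1059)
step 16: x0=(-0.9737, -1.8515, -1.8944) x1=(0.7525, 1.8741, 1.4527) x2=(-1.1628, -1.6692, -0.8340) x3=(-0.7205, 1.5027, 1.0859)
step 17: x0=(-0.9810, -1.8651, -1.8819) x1=(0.7427, 1.8882, 1.4369) x2=(-1.1719, -1.6726, -0.8272) x3=(-0.7023, 1.5167, 1.0660)
step 18: x0=(-0.9885, -1.8783, -1.8679) x1=(0.7326, 1.9022, 1.4210) x2=(-1.1808, -1.6760, -0.8209) x3=(-0.6834, 1.5308, 1.0462)
step 19: x0=(-0.9962, -1.8912, -1.8523) x1=(0.7221, 1.9160, 1.4049) x2=(-1.1896, -1.6793, -0.8150) x3=(-0.6638, 1.5449, 1.0264)
step 20: x0=(-1.0042, -1.9037, -1.8352) x1=(0.7114, 1.9296, 1.3887) x2=(-1.1982, -1.6827, -0.8096) x3=(-0.6434, 1.5591, 1.0068)
step 21: x0=(-1.0125, -1.9158, -1.8164) x1=(0.7002, 1.9430, 1.3724) x2=(-1.2067, -1.6861, -0.8048) x3=(-0.6223, 1.5734, 0.9874)
step 22: x0=(-1.0210, -1.9274, -1.7961) x1=(0.6887, 1.9563, 1.3559) x2=(-1.2150, -1.6895, -0.8004) x3=(-0.6004, 1.5877, 0.9681)
step 23: x0=(-1.0298, -1.9386, -1.7740) x1=(0.6768, 1.9694, 1.3393) x2=(-1.2232, -1.6929, -0.7965) x3=(-0.5776, 1.6022, 0.9490)
step 24: x0=(-1.0389, -1.9494, -1.7503) x1=(0.6645, 1.9823, 1.3225) x2=(-1.2312, -1.6963, -0.7932) x3=(-0.5540, 1.6168, 0.9300)
step 25: x0=(-1.0484, -1.9595, -1.7248) x1=(0.6518, 1.9950, 1.3055) x2=(-1.2391, -1.6998, -0.7904) x3=(-0.5295, 1.6315, 0.9113)
step 26: x0=(-1.0582, -1.9692, -1.6975) x1=(0.6387, 2.0076, 1.2884) x2=(-1.2468, -1.7034, -0.7882) x3=(-0.5041, 1.6464, 0.8929)
step 27: x0=(-1.0683, -1.9782, -1.6683) x1=(0.6251, 2.0199, 1.2710) x2=(-1.2543, -1.7071, -0.7866) x3=(-0.4776, 1.6615, 0.8747)
step 28: x0=(-1.0788, -1.9865, -1.6371) x1=(0.6111, 2.0319, 1.2535) x2=(-1.2616, -1.7108, -0.7856) x3=(-0.4501, 1.6768, 0.8568)
step 29: x0=(-1.0897, -1.9941, -1.6038) x1=(0.5965, 2.0438, 1.2357) x2=(-1.2687, -1.7147, -0.7853) x3=(-0.4216, 1.6923, 0.8393)
step 30: x0=(-1.1011, -2.0009, -1.5683) x1=(0.5815, 2.0554, 1.2177) x2=(-1.2756, -1.7188, -0.7858) x3=(-0.3918, 1.7081, 0.8222)
step 0 velocities: v0=(-0.1300, -0.6800, -0.6800) v1=(-0.2100, 0.6500, -0.5600) v2=(-0.4500, -0.1700, 0.6300) v3=(0.3500, 0.5600, -0.8100)
step 0: KE=2.0436, PE=-5.7281, E=-3.6845
step 30 velocities: v0=(-0.4645, -0.2529, 1.4671) v1=(-0.6133, 0.4582, -0.7252) v2=(-0.2716, -0.1659, -0.0327) v3=(1.2155, 0.6393, -0.6754)
step 30: KE=2.8244, PE=-6.5083, E=-3.6839

-3.6839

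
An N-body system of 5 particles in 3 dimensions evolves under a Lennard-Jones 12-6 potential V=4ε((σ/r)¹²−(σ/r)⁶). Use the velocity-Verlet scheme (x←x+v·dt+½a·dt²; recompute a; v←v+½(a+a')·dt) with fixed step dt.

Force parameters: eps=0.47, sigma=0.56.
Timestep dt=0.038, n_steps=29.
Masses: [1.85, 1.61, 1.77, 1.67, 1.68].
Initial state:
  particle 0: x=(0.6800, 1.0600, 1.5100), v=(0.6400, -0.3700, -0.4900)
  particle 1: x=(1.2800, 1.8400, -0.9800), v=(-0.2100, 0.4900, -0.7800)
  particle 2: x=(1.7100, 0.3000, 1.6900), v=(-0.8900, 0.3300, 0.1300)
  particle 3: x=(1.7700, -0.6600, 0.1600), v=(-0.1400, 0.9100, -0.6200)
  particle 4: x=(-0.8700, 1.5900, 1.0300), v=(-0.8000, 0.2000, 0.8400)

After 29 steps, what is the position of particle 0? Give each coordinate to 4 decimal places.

step 0: x0=(0.6800, 1.0600, 1.5100) x1=(1.2800, 1.8400, -0.9800) x2=(1.7100, 0.3000, 1.6900) x3=(1.7700, -0.6600, 0.1600) x4=(-0.8700, 1.5900, 1.0300)
step 1: x0=(0.7043, 1.0459, 1.4914) x1=(1.2720, 1.8586, -1.0096) x2=(1.6762, 0.3126, 1.6949) x3=(1.7647, -0.6254, 0.1364) x4=(-0.9004, 1.5976, 1.0619)
step 2: x0=(0.7287, 1.0318, 1.4728) x1=(1.2640, 1.8772, -1.0393) x2=(1.6423, 0.3251, 1.6999) x3=(1.7594, -0.5908, 0.1129) x4=(-0.9308, 1.6052, 1.0938)
step 3: x0=(0.7532, 1.0177, 1.4542) x1=(1.2561, 1.8959, -1.0689) x2=(1.6083, 0.3378, 1.7048) x3=(1.7540, -0.5562, 0.0893) x4=(-0.9612, 1.6128, 1.1258)
step 4: x0=(0.7777, 1.0034, 1.4356) x1=(1.2481, 1.9145, -1.0986) x2=(1.5743, 0.3505, 1.7096) x3=(1.7487, -0.5217, 0.0658) x4=(-0.9916, 1.6204, 1.1577)
step 5: x0=(0.8023, 0.9891, 1.4171) x1=(1.2401, 1.9331, -1.1282) x2=(1.5401, 0.3633, 1.7144) x3=(1.7434, -0.4871, 0.0423) x4=(-1.0219, 1.6280, 1.1896)
step 6: x0=(0.8271, 0.9746, 1.3986) x1=(1.2321, 1.9517, -1.1578) x2=(1.5057, 0.3763, 1.7192) x3=(1.7381, -0.4525, 0.0187) x4=(-1.0523, 1.6356, 1.2215)
step 7: x0=(0.8522, 0.9599, 1.3803) x1=(1.2241, 1.9703, -1.1875) x2=(1.4711, 0.3895, 1.7238) x3=(1.7327, -0.4179, -0.0048) x4=(-1.0827, 1.6432, 1.2535)
step 8: x0=(0.8776, 0.9450, 1.3621) x1=(1.2162, 1.9889, -1.2171) x2=(1.4362, 0.4030, 1.7283) x3=(1.7274, -0.3833, -0.0284) x4=(-1.1131, 1.6507, 1.2854)
step 9: x0=(0.9034, 0.9296, 1.3442) x1=(1.2082, 2.0076, -1.2467) x2=(1.4008, 0.4169, 1.7324) x3=(1.7221, -0.3487, -0.0519) x4=(-1.1434, 1.6583, 1.3173)
step 10: x0=(0.9297, 0.9136, 1.3267) x1=(1.2002, 2.0262, -1.2764) x2=(1.3648, 0.4314, 1.7361) x3=(1.7168, -0.3141, -0.0754) x4=(-1.1738, 1.6659, 1.3492)
step 11: x0=(0.9568, 0.8969, 1.3099) x1=(1.1922, 2.0448, -1.3060) x2=(1.3281, 0.4467, 1.7391) x3=(1.7114, -0.2795, -0.0989) x4=(-1.2042, 1.6735, 1.3812)
step 12: x0=(0.9846, 0.8792, 1.2940) x1=(1.1842, 2.0634, -1.3356) x2=(1.2906, 0.4630, 1.7412) x3=(1.7061, -0.2448, -0.1224) x4=(-1.2345, 1.6811, 1.4131)
step 13: x0=(1.0131, 0.8606, 1.2790) x1=(1.1763, 2.0820, -1.3653) x2=(1.2524, 0.4803, 1.7422) x3=(1.7008, -0.2102, -0.1460) x4=(-1.2649, 1.6887, 1.4450)
step 14: x0=(1.0419, 0.8415, 1.2647) x1=(1.1683, 2.1006, -1.3949) x2=(1.2139, 0.4981, 1.7426) x3=(1.6954, -0.1756, -0.1695) x4=(-1.2953, 1.6963, 1.4769)
step 15: x0=(1.0703, 0.8232, 1.2494) x1=(1.1603, 2.1193, -1.4245) x2=(1.1758, 0.5151, 1.7441) x3=(1.6901, -0.1410, -0.1930) x4=(-1.3256, 1.7039, 1.5089)
step 16: x0=(1.0979, 0.8072, 1.2302) x1=(1.1523, 2.1379, -1.4542) x2=(1.1385, 0.5296, 1.7495) x3=(1.6848, -0.1064, -0.2165) x4=(-1.3560, 1.7115, 1.5408)
step 17: x0=(1.1252, 0.7936, 1.2066) x1=(1.1443, 2.1565, -1.4838) x2=(1.1015, 0.5417, 1.7596) x3=(1.6794, -0.0717, -0.2400) x4=(-1.3863, 1.7190, 1.5727)
step 18: x0=(1.1526, 0.7807, 1.1813) x1=(1.1364, 2.1751, -1.5134) x2=(1.0645, 0.5529, 1.7714) x3=(1.6741, -0.0371, -0.2635) x4=(-1.4167, 1.7266, 1.6046)
step 19: x0=(1.1799, 0.7677, 1.1565) x1=(1.1284, 2.1937, -1.5431) x2=(1.0276, 0.5643, 1.7828) x3=(1.6687, -0.0025, -0.2869) x4=(-1.4471, 1.7342, 1.6366)
step 20: x0=(1.2068, 0.7542, 1.1331) x1=(1.1204, 2.2123, -1.5727) x2=(0.9910, 0.5763, 1.7926) x3=(1.6634, 0.0321, -0.3104) x4=(-1.4774, 1.7418, 1.6685)
step 21: x0=(1.2333, 0.7403, 1.1110) x1=(1.1124, 2.2309, -1.6023) x2=(0.9549, 0.5886, 1.8010) x3=(1.6580, 0.0668, -0.3339) x4=(-1.5078, 1.7494, 1.7004)
step 22: x0=(1.2593, 0.7262, 1.0901) x1=(1.1044, 2.2495, -1.6320) x2=(0.9193, 0.6012, 1.8083) x3=(1.6527, 0.1014, -0.3573) x4=(-1.5381, 1.7570, 1.7323)
step 23: x0=(1.2850, 0.7119, 1.0701) x1=(1.0965, 2.2682, -1.6616) x2=(0.8841, 0.6139, 1.8146) x3=(1.6473, 0.1361, -0.3808) x4=(-1.5685, 1.7646, 1.7643)
step 24: x0=(1.3103, 0.6975, 1.0507) x1=(1.0885, 2.2868, -1.6912) x2=(0.8493, 0.6267, 1.8202) x3=(1.6420, 0.1707, -0.4042) x4=(-1.5989, 1.7721, 1.7962)
step 25: x0=(1.3353, 0.6831, 1.0316) x1=(1.0805, 2.3054, -1.7209) x2=(0.8147, 0.6396, 1.8255) x3=(1.6366, 0.2054, -0.4277) x4=(-1.6292, 1.7797, 1.8281)
step 26: x0=(1.3602, 0.6687, 1.0129) x1=(1.0725, 2.3240, -1.7505) x2=(0.7803, 0.6524, 1.8304) x3=(1.6312, 0.2401, -0.4511) x4=(-1.6596, 1.7873, 1.8600)
step 27: x0=(1.3849, 0.6542, 0.9944) x1=(1.0645, 2.3426, -1.7801) x2=(0.7461, 0.6653, 1.8350) x3=(1.6259, 0.2747, -0.4745) x4=(-1.6899, 1.7949, 1.8920)
step 28: x0=(1.4095, 0.6398, 0.9760) x1=(1.0566, 2.3612, -1.8097) x2=(0.7120, 0.6782, 1.8396) x3=(1.6205, 0.3094, -0.4979) x4=(-1.7203, 1.8025, 1.9239)
step 29: x0=(1.4340, 0.6253, 0.9576) x1=(1.0486, 2.3798, -1.8394) x2=(0.6780, 0.6911, 1.8440) x3=(1.6151, 0.3441, -0.5212) x4=(-1.7507, 1.8101, 1.9558)

(1.4340, 0.6253, 0.9576)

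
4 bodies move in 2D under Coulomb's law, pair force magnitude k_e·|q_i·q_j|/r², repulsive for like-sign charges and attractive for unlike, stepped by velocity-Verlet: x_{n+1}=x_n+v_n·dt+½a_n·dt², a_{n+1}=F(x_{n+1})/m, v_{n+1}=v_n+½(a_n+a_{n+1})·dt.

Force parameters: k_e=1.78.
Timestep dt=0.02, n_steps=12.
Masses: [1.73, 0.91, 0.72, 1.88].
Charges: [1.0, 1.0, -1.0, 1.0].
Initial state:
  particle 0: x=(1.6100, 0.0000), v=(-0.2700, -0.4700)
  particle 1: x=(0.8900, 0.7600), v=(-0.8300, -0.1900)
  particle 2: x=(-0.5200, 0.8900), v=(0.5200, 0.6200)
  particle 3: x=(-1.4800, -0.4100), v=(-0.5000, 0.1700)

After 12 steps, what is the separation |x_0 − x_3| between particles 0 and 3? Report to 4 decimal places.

3.1693

step 0: x0=(1.6100, 0.0000) x1=(0.8900, 0.7600) x2=(-0.5200, 0.8900) x3=(-1.4800, -0.4100)
step 1: x0=(1.6047, -0.0095) x1=(0.8730, 0.7565) x2=(-0.5094, 0.9022) x3=(-1.4900, -0.4066)
step 2: x0=(1.5997, -0.0193) x1=(0.8552, 0.7536) x2=(-0.4983, 0.9140) x3=(-1.5000, -0.4030)
step 3: x0=(1.5948, -0.0292) x1=(0.8367, 0.7513) x2=(-0.4867, 0.9253) x3=(-1.5100, -0.3994)
step 4: x0=(1.5902, -0.0394) x1=(0.8173, 0.7496) x2=(-0.4747, 0.9362) x3=(-1.5200, -0.3957)
step 5: x0=(1.5858, -0.0498) x1=(0.7972, 0.7484) x2=(-0.4621, 0.9467) x3=(-1.5300, -0.3920)
step 6: x0=(1.5815, -0.0604) x1=(0.7762, 0.7478) x2=(-0.4489, 0.9567) x3=(-1.5401, -0.3881)
step 7: x0=(1.5775, -0.0711) x1=(0.7544, 0.7478) x2=(-0.4352, 0.9663) x3=(-1.5501, -0.3842)
step 8: x0=(1.5737, -0.0821) x1=(0.7318, 0.7483) x2=(-0.4208, 0.9754) x3=(-1.5602, -0.3803)
step 9: x0=(1.5700, -0.0932) x1=(0.7084, 0.7494) x2=(-0.4057, 0.9841) x3=(-1.5702, -0.3762)
step 10: x0=(1.5665, -0.1044) x1=(0.6840, 0.7511) x2=(-0.3900, 0.9922) x3=(-1.5803, -0.3721)
step 11: x0=(1.5632, -0.1158) x1=(0.6588, 0.7533) x2=(-0.3734, 0.9999) x3=(-1.5904, -0.3680)
step 12: x0=(1.5600, -0.1274) x1=(0.6327, 0.7560) x2=(-0.3560, 1.0070) x3=(-1.6005, -0.3638)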